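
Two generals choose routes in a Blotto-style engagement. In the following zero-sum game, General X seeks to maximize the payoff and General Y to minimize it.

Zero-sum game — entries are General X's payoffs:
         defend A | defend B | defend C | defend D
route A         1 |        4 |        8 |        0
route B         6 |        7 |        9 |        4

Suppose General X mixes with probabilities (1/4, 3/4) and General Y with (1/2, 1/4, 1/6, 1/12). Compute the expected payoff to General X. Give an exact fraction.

Against (1/2, 1/4, 1/6, 1/12), each row's expected payoff is route A: 17/6; route B: 79/12.
Taking the (1/4, 3/4)-weighted average: (1/4)·(17/6) + (3/4)·(79/12) = 271/48.

271/48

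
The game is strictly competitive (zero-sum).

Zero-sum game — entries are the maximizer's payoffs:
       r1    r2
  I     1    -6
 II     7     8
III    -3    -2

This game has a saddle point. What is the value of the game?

Row minima: -6, 7, -3 → the maximizer's maximin is 7.
Column maxima: 7, 8 → the minimizer's minimax is 7.
They coincide at (II, r1), so the value is 7.

7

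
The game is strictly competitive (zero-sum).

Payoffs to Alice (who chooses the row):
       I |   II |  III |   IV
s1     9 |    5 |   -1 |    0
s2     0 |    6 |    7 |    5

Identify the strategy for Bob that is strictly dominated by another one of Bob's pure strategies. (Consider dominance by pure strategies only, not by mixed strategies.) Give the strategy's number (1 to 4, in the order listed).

2

Bob prefers columns that give Alice less. Compare II with IV: 0 < 5, 5 < 6.
So IV strictly dominates II for Bob; II is strictly dominated.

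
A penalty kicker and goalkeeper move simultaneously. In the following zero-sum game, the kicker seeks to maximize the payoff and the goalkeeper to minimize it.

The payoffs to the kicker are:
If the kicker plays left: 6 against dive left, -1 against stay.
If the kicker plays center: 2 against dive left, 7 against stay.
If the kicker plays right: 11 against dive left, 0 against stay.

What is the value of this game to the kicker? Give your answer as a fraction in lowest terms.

77/16

Row left is strictly dominated by row right, so the kicker never plays it.
The remaining 2×2 game on (center, right) × (dive left, stay) has no saddle point. Let the kicker play center with probability p; indifference gives 2p + 11(1−p) = 7p, so p = 11/16.
Similarly the goalkeeper's optimal q on dive left is 7/16, and the value is 2·(7/16) + (7)·(9/16) = 77/16.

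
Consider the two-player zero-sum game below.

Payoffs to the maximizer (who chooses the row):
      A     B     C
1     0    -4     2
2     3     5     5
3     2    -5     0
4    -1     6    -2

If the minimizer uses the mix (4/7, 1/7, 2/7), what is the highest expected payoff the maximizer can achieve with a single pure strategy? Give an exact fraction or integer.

1: (0)·(4/7) + (-4)·(1/7) + (2)·(2/7) = 0.
2: (3)·(4/7) + (5)·(1/7) + (5)·(2/7) = 27/7.
3: (2)·(4/7) + (-5)·(1/7) + (0)·(2/7) = 3/7.
4: (-1)·(4/7) + (6)·(1/7) + (-2)·(2/7) = -2/7.
The best pure response is 2 with expected payoff 27/7.

27/7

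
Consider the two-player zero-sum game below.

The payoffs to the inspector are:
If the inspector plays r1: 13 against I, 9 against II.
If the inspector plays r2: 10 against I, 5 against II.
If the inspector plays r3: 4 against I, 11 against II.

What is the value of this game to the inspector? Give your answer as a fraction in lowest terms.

Row r2 is strictly dominated by row r1, so the inspector never plays it.
The remaining 2×2 game on (r1, r3) × (I, II) has no saddle point. Let the inspector play r1 with probability p; indifference gives 13p + 4(1−p) = 9p + 11(1−p), so p = 7/11.
Similarly the inspectee's optimal q on I is 2/11, and the value is 13·(2/11) + (9)·(9/11) = 107/11.

107/11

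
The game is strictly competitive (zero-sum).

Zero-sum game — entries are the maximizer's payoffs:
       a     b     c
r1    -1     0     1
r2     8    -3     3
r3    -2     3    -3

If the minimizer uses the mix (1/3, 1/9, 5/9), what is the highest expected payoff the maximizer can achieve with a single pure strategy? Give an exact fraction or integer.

r1: (-1)·(1/3) + (0)·(1/9) + (1)·(5/9) = 2/9.
r2: (8)·(1/3) + (-3)·(1/9) + (3)·(5/9) = 4.
r3: (-2)·(1/3) + (3)·(1/9) + (-3)·(5/9) = -2.
The best pure response is r2 with expected payoff 4.

4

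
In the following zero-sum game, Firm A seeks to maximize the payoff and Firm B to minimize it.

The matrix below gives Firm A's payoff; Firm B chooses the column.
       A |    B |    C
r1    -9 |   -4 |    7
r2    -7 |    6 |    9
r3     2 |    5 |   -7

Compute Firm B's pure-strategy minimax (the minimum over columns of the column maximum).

2

The worst case (largest entry) in each column is A: 2, B: 6, C: 9.
The best (smallest) of these is 2.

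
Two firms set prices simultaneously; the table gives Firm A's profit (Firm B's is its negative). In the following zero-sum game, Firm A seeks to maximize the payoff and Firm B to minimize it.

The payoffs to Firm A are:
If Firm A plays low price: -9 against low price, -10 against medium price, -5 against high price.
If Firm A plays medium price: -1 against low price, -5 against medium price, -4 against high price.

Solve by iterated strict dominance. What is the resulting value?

-5

Column high price is strictly dominated by medium price for Firm B (-10<-5, -5<-4); eliminate high price.
Row low price is strictly dominated by row medium price (-1>-9, -5>-10); eliminate low price.
Column low price is strictly dominated by medium price for Firm B (-5<-1); eliminate low price.
Only (medium price, medium price) remains, with payoff -5.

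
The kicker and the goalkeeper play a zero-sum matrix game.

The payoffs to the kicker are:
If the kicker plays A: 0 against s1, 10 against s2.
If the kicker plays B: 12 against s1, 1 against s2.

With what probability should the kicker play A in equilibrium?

11/21

Row minima are 0 and 1, so the kicker's maximin is 1; column maxima are 12 and 10, so the goalkeeper's minimax is 10. These differ, so the equilibrium is in mixed strategies.
Let the kicker play A with probability p. The goalkeeper is indifferent when 12(1−p) = 10p + (1−p), giving p = 11/21.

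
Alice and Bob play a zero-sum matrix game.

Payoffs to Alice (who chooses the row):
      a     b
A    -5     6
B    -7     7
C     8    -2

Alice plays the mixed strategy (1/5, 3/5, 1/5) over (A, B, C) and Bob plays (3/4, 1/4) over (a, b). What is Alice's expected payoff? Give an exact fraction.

Against (3/4, 1/4), each row's expected payoff is A: -9/4; B: -7/2; C: 11/2.
Taking the (1/5, 3/5, 1/5)-weighted average: (1/5)·(-9/4) + (3/5)·(-7/2) + (1/5)·(11/2) = -29/20.

-29/20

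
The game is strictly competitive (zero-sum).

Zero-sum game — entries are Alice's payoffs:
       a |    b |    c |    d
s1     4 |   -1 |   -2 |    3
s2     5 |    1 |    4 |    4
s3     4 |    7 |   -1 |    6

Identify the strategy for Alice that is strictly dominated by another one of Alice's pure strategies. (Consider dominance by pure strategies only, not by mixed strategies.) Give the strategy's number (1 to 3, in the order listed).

1

Compare s1 with s2: 5 > 4, 1 > -1, 4 > -2, 4 > 3.
So s2 strictly dominates s1 for Alice; s1 is strictly dominated.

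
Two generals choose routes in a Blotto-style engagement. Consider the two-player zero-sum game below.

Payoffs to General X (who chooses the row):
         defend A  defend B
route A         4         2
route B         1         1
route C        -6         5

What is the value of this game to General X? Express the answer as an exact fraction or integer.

32/13

Row route B is strictly dominated by row route A, so General X never plays it.
The remaining 2×2 game on (route A, route C) × (defend A, defend B) has no saddle point. Let General X play route A with probability p; indifference gives 4p − 6(1−p) = 2p + 5(1−p), so p = 11/13.
Similarly General Y's optimal q on defend A is 3/13, and the value is 4·(3/13) + (2)·(10/13) = 32/13.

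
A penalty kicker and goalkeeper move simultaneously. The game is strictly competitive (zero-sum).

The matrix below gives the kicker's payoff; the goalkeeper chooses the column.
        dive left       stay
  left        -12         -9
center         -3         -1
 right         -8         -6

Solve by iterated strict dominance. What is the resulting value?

-3

Column stay is strictly dominated by dive left for the goalkeeper (-12<-9, -3<-1, -8<-6); eliminate stay.
Row left is strictly dominated by row center (-3>-12); eliminate left.
Row right is strictly dominated by row center (-3>-8); eliminate right.
Only (center, dive left) remains, with payoff -3.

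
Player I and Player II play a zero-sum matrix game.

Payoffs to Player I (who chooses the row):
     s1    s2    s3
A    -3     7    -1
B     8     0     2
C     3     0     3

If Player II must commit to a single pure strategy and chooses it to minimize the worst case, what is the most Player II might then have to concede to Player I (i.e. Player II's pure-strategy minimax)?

The worst case (largest entry) in each column is s1: 8, s2: 7, s3: 3.
The best (smallest) of these is 3.

3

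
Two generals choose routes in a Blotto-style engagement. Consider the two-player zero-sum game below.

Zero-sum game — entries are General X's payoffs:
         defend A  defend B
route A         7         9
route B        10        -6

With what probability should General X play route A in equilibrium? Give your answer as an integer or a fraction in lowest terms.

8/9

Row minima are 7 and -6, so General X's maximin is 7; column maxima are 10 and 9, so General Y's minimax is 9. These differ, so the equilibrium is in mixed strategies.
Let General X play route A with probability p. General Y is indifferent when 7p + 10(1−p) = 9p − 6(1−p), giving p = 8/9.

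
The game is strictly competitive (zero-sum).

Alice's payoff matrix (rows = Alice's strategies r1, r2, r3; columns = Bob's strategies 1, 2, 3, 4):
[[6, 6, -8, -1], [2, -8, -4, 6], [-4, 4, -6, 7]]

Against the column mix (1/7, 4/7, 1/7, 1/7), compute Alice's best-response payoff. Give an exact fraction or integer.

r1: (6)·(1/7) + (6)·(4/7) + (-8)·(1/7) + (-1)·(1/7) = 3.
r2: (2)·(1/7) + (-8)·(4/7) + (-4)·(1/7) + (6)·(1/7) = -4.
r3: (-4)·(1/7) + (4)·(4/7) + (-6)·(1/7) + (7)·(1/7) = 13/7.
The best pure response is r1 with expected payoff 3.

3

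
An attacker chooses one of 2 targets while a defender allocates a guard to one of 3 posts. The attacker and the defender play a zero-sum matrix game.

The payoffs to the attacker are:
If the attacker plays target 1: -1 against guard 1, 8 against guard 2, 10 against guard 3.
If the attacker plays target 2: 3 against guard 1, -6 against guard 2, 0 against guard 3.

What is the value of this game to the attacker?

Column guard 3 is strictly dominated by guard 2 for the defender (it gives the attacker more in every row).
The remaining 2×2 game on (target 1, target 2) × (guard 1, guard 2) has no saddle point. Let the attacker play target 1 with probability p; indifference gives −p + 3(1−p) = 8p − 6(1−p), so p = 1/2.
Similarly the defender's optimal q on guard 1 is 7/9, and the value is -1·(7/9) + (8)·(2/9) = 1.

1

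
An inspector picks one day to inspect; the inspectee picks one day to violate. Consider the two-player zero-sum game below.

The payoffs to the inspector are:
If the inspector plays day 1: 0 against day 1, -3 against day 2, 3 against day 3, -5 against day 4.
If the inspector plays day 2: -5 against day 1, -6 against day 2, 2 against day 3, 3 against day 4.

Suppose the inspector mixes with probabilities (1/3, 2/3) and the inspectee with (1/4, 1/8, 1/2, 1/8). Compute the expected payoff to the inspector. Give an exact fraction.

-1/4

Against (1/4, 1/8, 1/2, 1/8), each row's expected payoff is day 1: 1/2; day 2: -5/8.
Taking the (1/3, 2/3)-weighted average: (1/3)·(1/2) + (2/3)·(-5/8) = -1/4.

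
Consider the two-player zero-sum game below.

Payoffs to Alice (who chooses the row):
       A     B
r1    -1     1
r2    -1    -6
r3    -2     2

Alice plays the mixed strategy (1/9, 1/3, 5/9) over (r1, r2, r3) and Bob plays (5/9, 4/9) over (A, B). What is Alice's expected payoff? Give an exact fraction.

-98/81

Against (5/9, 4/9), each row's expected payoff is r1: -1/9; r2: -29/9; r3: -2/9.
Taking the (1/9, 1/3, 5/9)-weighted average: (1/9)·(-1/9) + (1/3)·(-29/9) + (5/9)·(-2/9) = -98/81.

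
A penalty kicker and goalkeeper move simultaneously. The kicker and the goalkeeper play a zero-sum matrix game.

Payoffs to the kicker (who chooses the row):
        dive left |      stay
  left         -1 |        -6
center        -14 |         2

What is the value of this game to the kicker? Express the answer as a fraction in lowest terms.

-86/21

Row minima are -6 and -14, so the kicker's maximin is -6; column maxima are -1 and 2, so the goalkeeper's minimax is -1. These differ, so the equilibrium is in mixed strategies.
Let the kicker play left with probability p. The goalkeeper is indifferent when −p − 14(1−p) = −6p + 2(1−p), giving p = 16/21.
Let the goalkeeper play dive left with probability q. The kicker is indifferent when −q − 6(1−q) = −14q + 2(1−q), giving q = 8/21.
The value is -1·(8/21) + (-6)·(13/21) = -86/21.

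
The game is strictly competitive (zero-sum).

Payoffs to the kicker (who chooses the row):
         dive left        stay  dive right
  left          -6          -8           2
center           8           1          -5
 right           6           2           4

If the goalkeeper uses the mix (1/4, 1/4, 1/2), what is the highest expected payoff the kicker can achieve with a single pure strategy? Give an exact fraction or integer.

left: (-6)·(1/4) + (-8)·(1/4) + (2)·(1/2) = -5/2.
center: (8)·(1/4) + (1)·(1/4) + (-5)·(1/2) = -1/4.
right: (6)·(1/4) + (2)·(1/4) + (4)·(1/2) = 4.
The best pure response is right with expected payoff 4.

4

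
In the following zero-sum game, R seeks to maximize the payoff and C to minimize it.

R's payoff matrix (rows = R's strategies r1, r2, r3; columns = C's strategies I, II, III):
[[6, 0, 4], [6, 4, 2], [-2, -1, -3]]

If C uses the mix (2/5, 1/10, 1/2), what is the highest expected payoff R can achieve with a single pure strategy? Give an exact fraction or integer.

r1: (6)·(2/5) + (0)·(1/10) + (4)·(1/2) = 22/5.
r2: (6)·(2/5) + (4)·(1/10) + (2)·(1/2) = 19/5.
r3: (-2)·(2/5) + (-1)·(1/10) + (-3)·(1/2) = -12/5.
The best pure response is r1 with expected payoff 22/5.

22/5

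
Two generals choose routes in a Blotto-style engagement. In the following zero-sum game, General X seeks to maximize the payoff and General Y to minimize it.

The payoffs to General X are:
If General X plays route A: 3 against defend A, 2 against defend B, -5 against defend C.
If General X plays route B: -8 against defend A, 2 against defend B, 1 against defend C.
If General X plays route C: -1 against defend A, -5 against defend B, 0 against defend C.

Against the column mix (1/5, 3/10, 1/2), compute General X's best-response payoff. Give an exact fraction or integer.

route A: (3)·(1/5) + (2)·(3/10) + (-5)·(1/2) = -13/10.
route B: (-8)·(1/5) + (2)·(3/10) + (1)·(1/2) = -1/2.
route C: (-1)·(1/5) + (-5)·(3/10) + (0)·(1/2) = -17/10.
The best pure response is route B with expected payoff -1/2.

-1/2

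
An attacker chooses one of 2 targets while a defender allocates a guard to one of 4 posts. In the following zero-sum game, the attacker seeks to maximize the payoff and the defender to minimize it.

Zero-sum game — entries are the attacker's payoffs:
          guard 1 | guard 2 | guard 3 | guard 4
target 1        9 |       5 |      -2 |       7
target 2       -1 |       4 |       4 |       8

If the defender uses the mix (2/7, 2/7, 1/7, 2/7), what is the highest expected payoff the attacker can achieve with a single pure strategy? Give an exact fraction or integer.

40/7

target 1: (9)·(2/7) + (5)·(2/7) + (-2)·(1/7) + (7)·(2/7) = 40/7.
target 2: (-1)·(2/7) + (4)·(2/7) + (4)·(1/7) + (8)·(2/7) = 26/7.
The best pure response is target 1 with expected payoff 40/7.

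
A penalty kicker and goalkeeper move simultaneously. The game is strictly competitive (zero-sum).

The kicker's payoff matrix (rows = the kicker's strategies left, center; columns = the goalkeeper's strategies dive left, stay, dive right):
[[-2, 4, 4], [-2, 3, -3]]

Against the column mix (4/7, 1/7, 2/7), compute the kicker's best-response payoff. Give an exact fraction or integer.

4/7

left: (-2)·(4/7) + (4)·(1/7) + (4)·(2/7) = 4/7.
center: (-2)·(4/7) + (3)·(1/7) + (-3)·(2/7) = -11/7.
The best pure response is left with expected payoff 4/7.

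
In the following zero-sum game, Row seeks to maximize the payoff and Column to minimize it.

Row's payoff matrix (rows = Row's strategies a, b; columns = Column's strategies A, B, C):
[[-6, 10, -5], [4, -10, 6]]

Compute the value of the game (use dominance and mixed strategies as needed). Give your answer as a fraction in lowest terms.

-2/3

Column C is strictly dominated by A for Column (it gives Row more in every row).
The remaining 2×2 game on (a, b) × (A, B) has no saddle point. Let Row play a with probability p; indifference gives −6p + 4(1−p) = 10p − 10(1−p), so p = 7/15.
Similarly Column's optimal q on A is 2/3, and the value is -6·(2/3) + (10)·(1/3) = -2/3.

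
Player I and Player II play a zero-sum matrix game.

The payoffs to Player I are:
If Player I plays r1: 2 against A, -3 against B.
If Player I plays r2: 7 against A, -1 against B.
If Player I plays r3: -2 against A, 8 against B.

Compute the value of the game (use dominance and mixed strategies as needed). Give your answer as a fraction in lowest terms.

Row r1 is strictly dominated by row r2, so Player I never plays it.
The remaining 2×2 game on (r2, r3) × (A, B) has no saddle point. Let Player I play r2 with probability p; indifference gives 7p − 2(1−p) = −p + 8(1−p), so p = 5/9.
Similarly Player II's optimal q on A is 1/2, and the value is 7·(1/2) + (-1)·(1/2) = 3.

3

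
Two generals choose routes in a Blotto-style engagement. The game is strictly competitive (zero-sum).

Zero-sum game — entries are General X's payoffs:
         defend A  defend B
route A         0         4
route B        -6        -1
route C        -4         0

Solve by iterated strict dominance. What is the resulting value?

Column defend B is strictly dominated by defend A for General Y (0<4, -6<-1, -4<0); eliminate defend B.
Row route B is strictly dominated by row route A (0>-6); eliminate route B.
Row route C is strictly dominated by row route A (0>-4); eliminate route C.
Only (route A, defend A) remains, with payoff 0.

0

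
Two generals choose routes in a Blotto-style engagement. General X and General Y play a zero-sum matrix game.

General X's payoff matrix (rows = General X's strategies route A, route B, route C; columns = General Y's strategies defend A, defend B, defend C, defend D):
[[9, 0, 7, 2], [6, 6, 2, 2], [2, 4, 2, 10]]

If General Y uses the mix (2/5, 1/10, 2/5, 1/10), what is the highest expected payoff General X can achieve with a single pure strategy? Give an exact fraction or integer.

route A: (9)·(2/5) + (0)·(1/10) + (7)·(2/5) + (2)·(1/10) = 33/5.
route B: (6)·(2/5) + (6)·(1/10) + (2)·(2/5) + (2)·(1/10) = 4.
route C: (2)·(2/5) + (4)·(1/10) + (2)·(2/5) + (10)·(1/10) = 3.
The best pure response is route A with expected payoff 33/5.

33/5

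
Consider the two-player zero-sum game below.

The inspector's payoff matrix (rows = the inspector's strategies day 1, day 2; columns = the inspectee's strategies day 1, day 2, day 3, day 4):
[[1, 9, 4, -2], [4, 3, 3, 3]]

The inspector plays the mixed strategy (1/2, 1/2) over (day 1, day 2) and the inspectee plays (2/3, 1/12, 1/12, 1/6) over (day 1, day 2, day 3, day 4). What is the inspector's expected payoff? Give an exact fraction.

Against (2/3, 1/12, 1/12, 1/6), each row's expected payoff is day 1: 17/12; day 2: 11/3.
Taking the (1/2, 1/2)-weighted average: (1/2)·(17/12) + (1/2)·(11/3) = 61/24.

61/24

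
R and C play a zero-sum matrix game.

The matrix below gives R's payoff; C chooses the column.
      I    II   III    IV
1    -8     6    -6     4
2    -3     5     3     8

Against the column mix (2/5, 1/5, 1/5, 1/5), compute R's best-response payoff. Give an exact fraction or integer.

2

1: (-8)·(2/5) + (6)·(1/5) + (-6)·(1/5) + (4)·(1/5) = -12/5.
2: (-3)·(2/5) + (5)·(1/5) + (3)·(1/5) + (8)·(1/5) = 2.
The best pure response is 2 with expected payoff 2.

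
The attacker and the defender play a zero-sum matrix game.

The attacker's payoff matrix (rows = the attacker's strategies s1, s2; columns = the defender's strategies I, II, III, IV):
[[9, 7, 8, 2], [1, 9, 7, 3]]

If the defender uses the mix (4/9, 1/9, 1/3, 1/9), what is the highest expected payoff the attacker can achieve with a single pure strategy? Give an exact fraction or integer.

s1: (9)·(4/9) + (7)·(1/9) + (8)·(1/3) + (2)·(1/9) = 23/3.
s2: (1)·(4/9) + (9)·(1/9) + (7)·(1/3) + (3)·(1/9) = 37/9.
The best pure response is s1 with expected payoff 23/3.

23/3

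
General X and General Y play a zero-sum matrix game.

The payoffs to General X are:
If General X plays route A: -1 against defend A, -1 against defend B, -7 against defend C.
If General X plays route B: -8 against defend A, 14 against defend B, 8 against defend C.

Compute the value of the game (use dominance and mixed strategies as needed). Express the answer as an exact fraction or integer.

-32/11

Column defend B is strictly dominated by defend C for General Y (it gives General X more in every row).
The remaining 2×2 game on (route A, route B) × (defend A, defend C) has no saddle point. Let General X play route A with probability p; indifference gives −p − 8(1−p) = −7p + 8(1−p), so p = 8/11.
Similarly General Y's optimal q on defend A is 15/22, and the value is -1·(15/22) + (-7)·(7/22) = -32/11.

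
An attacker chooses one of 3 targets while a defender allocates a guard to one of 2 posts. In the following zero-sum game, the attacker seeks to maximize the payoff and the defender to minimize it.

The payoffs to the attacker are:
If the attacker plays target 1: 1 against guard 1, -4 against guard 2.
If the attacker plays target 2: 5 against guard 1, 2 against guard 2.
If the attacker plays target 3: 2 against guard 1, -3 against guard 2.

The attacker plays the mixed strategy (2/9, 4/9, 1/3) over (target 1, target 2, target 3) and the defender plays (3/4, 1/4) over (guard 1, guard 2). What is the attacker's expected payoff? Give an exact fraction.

Against (3/4, 1/4), each row's expected payoff is target 1: -1/4; target 2: 17/4; target 3: 3/4.
Taking the (2/9, 4/9, 1/3)-weighted average: (2/9)·(-1/4) + (4/9)·(17/4) + (1/3)·(3/4) = 25/12.

25/12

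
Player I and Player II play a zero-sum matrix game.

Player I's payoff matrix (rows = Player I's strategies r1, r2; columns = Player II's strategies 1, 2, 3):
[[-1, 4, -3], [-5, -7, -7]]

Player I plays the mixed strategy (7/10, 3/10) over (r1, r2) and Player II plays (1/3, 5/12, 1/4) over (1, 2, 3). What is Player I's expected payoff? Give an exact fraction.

-179/120

Against (1/3, 5/12, 1/4), each row's expected payoff is r1: 7/12; r2: -19/3.
Taking the (7/10, 3/10)-weighted average: (7/10)·(7/12) + (3/10)·(-19/3) = -179/120.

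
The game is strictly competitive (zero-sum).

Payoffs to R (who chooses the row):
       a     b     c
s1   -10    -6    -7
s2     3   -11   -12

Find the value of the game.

Column b is strictly dominated by c for C (it gives R more in every row).
The remaining 2×2 game on (s1, s2) × (a, c) has no saddle point. Let R play s1 with probability p; indifference gives −10p + 3(1−p) = −7p − 12(1−p), so p = 5/6.
Similarly C's optimal q on a is 5/18, and the value is -10·(5/18) + (-7)·(13/18) = -47/6.

-47/6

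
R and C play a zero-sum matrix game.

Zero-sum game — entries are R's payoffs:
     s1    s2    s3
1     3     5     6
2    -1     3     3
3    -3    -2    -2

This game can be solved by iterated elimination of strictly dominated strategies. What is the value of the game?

Row 3 is strictly dominated by row 1 (3>-3, 5>-2, 6>-2); eliminate 3.
Column s2 is strictly dominated by s1 for C (3<5, -1<3); eliminate s2.
Row 2 is strictly dominated by row 1 (3>-1, 6>3); eliminate 2.
Column s3 is strictly dominated by s1 for C (3<6); eliminate s3.
Only (1, s1) remains, with payoff 3.

3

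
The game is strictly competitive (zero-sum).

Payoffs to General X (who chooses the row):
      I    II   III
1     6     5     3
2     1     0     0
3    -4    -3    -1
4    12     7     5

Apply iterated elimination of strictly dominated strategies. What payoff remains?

Row 3 is strictly dominated by row 1 (6>-4, 5>-3, 3>-1); eliminate 3.
Column I is strictly dominated by II for General Y (5<6, 0<1, 7<12); eliminate I.
Row 1 is strictly dominated by row 4 (7>5, 5>3); eliminate 1.
Row 2 is strictly dominated by row 4 (7>0, 5>0); eliminate 2.
Column II is strictly dominated by III for General Y (5<7); eliminate II.
Only (4, III) remains, with payoff 5.

5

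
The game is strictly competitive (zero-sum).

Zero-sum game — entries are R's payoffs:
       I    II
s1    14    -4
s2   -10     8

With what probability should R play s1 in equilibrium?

1/2

Row minima are -4 and -10, so R's maximin is -4; column maxima are 14 and 8, so C's minimax is 8. These differ, so the equilibrium is in mixed strategies.
Let R play s1 with probability p. C is indifferent when 14p − 10(1−p) = −4p + 8(1−p), giving p = 1/2.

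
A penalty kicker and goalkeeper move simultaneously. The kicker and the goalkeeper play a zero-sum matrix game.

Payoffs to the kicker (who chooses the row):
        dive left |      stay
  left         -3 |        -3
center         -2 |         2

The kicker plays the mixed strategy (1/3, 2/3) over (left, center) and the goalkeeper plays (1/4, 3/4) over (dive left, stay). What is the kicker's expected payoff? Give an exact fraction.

Against (1/4, 3/4), each row's expected payoff is left: -3; center: 1.
Taking the (1/3, 2/3)-weighted average: (1/3)·(-3) + (2/3)·(1) = -1/3.

-1/3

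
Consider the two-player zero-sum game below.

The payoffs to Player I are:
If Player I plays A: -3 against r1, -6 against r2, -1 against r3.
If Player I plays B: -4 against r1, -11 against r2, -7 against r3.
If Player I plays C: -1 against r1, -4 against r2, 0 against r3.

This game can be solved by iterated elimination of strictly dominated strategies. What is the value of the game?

Row B is strictly dominated by row A (-3>-4, -6>-11, -1>-7); eliminate B.
Row A is strictly dominated by row C (-1>-3, -4>-6, 0>-1); eliminate A.
Column r3 is strictly dominated by r1 for Player II (-1<0); eliminate r3.
Column r1 is strictly dominated by r2 for Player II (-4<-1); eliminate r1.
Only (C, r2) remains, with payoff -4.

-4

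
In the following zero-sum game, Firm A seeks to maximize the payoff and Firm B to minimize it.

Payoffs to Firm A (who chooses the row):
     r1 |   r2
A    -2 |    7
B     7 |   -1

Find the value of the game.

Row minima are -2 and -1, so Firm A's maximin is -1; column maxima are 7 and 7, so Firm B's minimax is 7. These differ, so the equilibrium is in mixed strategies.
Let Firm A play A with probability p. Firm B is indifferent when −2p + 7(1−p) = 7p − (1−p), giving p = 8/17.
Let Firm B play r1 with probability q. Firm A is indifferent when −2q + 7(1−q) = 7q − (1−q), giving q = 8/17.
The value is -2·(8/17) + (7)·(9/17) = 47/17.

47/17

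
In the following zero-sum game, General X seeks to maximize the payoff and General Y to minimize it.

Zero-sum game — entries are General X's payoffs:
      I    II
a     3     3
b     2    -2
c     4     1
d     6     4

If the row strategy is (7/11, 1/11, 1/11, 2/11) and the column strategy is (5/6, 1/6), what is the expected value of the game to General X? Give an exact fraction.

223/66

Against (5/6, 1/6), each row's expected payoff is a: 3; b: 4/3; c: 7/2; d: 17/3.
Taking the (7/11, 1/11, 1/11, 2/11)-weighted average: (7/11)·(3) + (1/11)·(4/3) + (1/11)·(7/2) + (2/11)·(17/3) = 223/66.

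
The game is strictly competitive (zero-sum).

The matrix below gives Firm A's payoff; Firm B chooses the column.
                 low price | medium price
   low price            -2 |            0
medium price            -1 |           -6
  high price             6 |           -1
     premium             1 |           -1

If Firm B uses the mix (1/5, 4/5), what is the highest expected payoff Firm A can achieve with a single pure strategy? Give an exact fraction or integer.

2/5

low price: (-2)·(1/5) + (0)·(4/5) = -2/5.
medium price: (-1)·(1/5) + (-6)·(4/5) = -5.
high price: (6)·(1/5) + (-1)·(4/5) = 2/5.
premium: (1)·(1/5) + (-1)·(4/5) = -3/5.
The best pure response is high price with expected payoff 2/5.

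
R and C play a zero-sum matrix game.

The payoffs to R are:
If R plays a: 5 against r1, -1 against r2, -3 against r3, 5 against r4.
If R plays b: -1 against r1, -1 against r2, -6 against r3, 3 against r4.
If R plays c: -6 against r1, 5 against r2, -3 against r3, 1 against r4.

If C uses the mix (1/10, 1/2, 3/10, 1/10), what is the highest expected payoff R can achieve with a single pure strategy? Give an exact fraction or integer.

a: (5)·(1/10) + (-1)·(1/2) + (-3)·(3/10) + (5)·(1/10) = -2/5.
b: (-1)·(1/10) + (-1)·(1/2) + (-6)·(3/10) + (3)·(1/10) = -21/10.
c: (-6)·(1/10) + (5)·(1/2) + (-3)·(3/10) + (1)·(1/10) = 11/10.
The best pure response is c with expected payoff 11/10.

11/10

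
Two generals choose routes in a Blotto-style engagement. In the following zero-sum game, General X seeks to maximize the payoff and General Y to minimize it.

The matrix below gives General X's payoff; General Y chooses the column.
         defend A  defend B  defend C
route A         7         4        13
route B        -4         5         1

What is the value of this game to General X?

Column defend C is strictly dominated by defend A for General Y (it gives General X more in every row).
The remaining 2×2 game on (route A, route B) × (defend A, defend B) has no saddle point. Let General X play route A with probability p; indifference gives 7p − 4(1−p) = 4p + 5(1−p), so p = 3/4.
Similarly General Y's optimal q on defend A is 1/12, and the value is 7·(1/12) + (4)·(11/12) = 17/4.

17/4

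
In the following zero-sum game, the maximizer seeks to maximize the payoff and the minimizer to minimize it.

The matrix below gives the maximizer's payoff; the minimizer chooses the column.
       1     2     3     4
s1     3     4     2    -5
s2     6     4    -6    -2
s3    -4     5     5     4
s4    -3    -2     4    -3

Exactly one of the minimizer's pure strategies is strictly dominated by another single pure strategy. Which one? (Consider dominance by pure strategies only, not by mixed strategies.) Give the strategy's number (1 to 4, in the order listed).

The minimizer prefers columns that give the maximizer less. Compare 2 with 4: -5 < 4, -2 < 4, 4 < 5, -3 < -2.
So 4 strictly dominates 2 for the minimizer; 2 is strictly dominated.

2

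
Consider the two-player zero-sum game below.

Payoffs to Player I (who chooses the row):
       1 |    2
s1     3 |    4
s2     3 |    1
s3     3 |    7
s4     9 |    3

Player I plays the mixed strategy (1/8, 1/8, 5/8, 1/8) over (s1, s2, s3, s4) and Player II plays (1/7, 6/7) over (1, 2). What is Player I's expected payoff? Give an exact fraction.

Against (1/7, 6/7), each row's expected payoff is s1: 27/7; s2: 9/7; s3: 45/7; s4: 27/7.
Taking the (1/8, 1/8, 5/8, 1/8)-weighted average: (1/8)·(27/7) + (1/8)·(9/7) + (5/8)·(45/7) + (1/8)·(27/7) = 36/7.

36/7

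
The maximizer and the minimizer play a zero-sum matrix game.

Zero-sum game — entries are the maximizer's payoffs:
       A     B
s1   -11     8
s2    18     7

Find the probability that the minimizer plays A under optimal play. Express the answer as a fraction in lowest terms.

1/30

Row minima are -11 and 7, so the maximizer's maximin is 7; column maxima are 18 and 8, so the minimizer's minimax is 8. These differ, so the equilibrium is in mixed strategies.
Let the minimizer play A with probability q. The maximizer is indifferent when −11q + 8(1−q) = 18q + 7(1−q), giving q = 1/30.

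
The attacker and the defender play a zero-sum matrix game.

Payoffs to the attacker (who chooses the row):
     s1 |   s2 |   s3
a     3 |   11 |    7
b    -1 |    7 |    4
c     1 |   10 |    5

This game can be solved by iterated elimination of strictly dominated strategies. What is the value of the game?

3

Row c is strictly dominated by row a (3>1, 11>10, 7>5); eliminate c.
Column s3 is strictly dominated by s1 for the defender (3<7, -1<4); eliminate s3.
Column s2 is strictly dominated by s1 for the defender (3<11, -1<7); eliminate s2.
Row b is strictly dominated by row a (3>-1); eliminate b.
Only (a, s1) remains, with payoff 3.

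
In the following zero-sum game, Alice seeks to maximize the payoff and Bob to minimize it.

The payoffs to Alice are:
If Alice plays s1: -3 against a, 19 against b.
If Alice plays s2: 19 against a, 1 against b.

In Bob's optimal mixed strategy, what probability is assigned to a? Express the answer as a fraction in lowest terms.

9/20

Row minima are -3 and 1, so Alice's maximin is 1; column maxima are 19 and 19, so Bob's minimax is 19. These differ, so the equilibrium is in mixed strategies.
Let Bob play a with probability q. Alice is indifferent when −3q + 19(1−q) = 19q + (1−q), giving q = 9/20.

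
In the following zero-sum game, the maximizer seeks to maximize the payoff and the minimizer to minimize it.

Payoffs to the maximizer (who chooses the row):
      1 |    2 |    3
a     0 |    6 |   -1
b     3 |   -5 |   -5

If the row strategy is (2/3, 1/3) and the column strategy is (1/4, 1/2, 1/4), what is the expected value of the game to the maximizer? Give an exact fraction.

Against (1/4, 1/2, 1/4), each row's expected payoff is a: 11/4; b: -3.
Taking the (2/3, 1/3)-weighted average: (2/3)·(11/4) + (1/3)·(-3) = 5/6.

5/6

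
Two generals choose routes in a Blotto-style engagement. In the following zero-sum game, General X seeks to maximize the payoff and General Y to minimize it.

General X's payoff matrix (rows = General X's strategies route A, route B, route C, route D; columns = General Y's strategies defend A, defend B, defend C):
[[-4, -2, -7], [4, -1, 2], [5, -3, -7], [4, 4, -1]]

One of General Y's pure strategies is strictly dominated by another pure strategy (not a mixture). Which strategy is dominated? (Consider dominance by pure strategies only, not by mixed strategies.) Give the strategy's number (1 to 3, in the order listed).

1

General Y prefers columns that give General X less. Compare defend A with defend C: -7 < -4, 2 < 4, -7 < 5, -1 < 4.
So defend C strictly dominates defend A for General Y; defend A is strictly dominated.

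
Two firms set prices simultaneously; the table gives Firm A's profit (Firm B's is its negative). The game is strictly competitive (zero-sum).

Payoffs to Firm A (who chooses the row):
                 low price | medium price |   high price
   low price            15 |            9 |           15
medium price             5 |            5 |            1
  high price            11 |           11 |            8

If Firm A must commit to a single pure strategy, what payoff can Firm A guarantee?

9

The worst-case payoff for each row is low price: 9, medium price: 1, high price: 8.
The best of these is 9.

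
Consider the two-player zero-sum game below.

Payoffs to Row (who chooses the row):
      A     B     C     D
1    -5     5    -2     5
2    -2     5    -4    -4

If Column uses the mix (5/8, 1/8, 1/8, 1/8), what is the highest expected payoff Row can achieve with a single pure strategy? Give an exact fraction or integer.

-13/8

1: (-5)·(5/8) + (5)·(1/8) + (-2)·(1/8) + (5)·(1/8) = -17/8.
2: (-2)·(5/8) + (5)·(1/8) + (-4)·(1/8) + (-4)·(1/8) = -13/8.
The best pure response is 2 with expected payoff -13/8.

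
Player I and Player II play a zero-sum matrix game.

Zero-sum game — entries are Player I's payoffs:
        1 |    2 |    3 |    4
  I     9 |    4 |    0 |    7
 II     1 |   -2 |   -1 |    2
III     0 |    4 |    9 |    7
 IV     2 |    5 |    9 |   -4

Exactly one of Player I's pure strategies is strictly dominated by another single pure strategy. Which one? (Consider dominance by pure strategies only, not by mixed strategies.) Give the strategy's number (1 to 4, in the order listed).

Compare II with I: 9 > 1, 4 > -2, 0 > -1, 7 > 2.
So I strictly dominates II for Player I; II is strictly dominated.

2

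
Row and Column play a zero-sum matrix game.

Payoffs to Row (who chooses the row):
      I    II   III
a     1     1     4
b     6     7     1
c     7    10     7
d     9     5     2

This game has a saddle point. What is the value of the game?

Row minima: 1, 1, 7, 2 → Row's maximin is 7.
Column maxima: 9, 10, 7 → Column's minimax is 7.
They coincide at (c, III), so the value is 7.

7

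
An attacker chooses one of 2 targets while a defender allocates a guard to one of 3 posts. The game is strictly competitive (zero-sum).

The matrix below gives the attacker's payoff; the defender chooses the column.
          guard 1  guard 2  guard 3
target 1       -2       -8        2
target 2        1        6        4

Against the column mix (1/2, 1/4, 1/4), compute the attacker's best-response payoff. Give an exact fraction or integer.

3

target 1: (-2)·(1/2) + (-8)·(1/4) + (2)·(1/4) = -5/2.
target 2: (1)·(1/2) + (6)·(1/4) + (4)·(1/4) = 3.
The best pure response is target 2 with expected payoff 3.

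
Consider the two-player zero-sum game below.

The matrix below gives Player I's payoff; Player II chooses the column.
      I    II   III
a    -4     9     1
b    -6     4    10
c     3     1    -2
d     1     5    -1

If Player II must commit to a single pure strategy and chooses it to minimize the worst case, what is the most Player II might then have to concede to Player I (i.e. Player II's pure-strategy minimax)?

3

The worst case (largest entry) in each column is I: 3, II: 9, III: 10.
The best (smallest) of these is 3.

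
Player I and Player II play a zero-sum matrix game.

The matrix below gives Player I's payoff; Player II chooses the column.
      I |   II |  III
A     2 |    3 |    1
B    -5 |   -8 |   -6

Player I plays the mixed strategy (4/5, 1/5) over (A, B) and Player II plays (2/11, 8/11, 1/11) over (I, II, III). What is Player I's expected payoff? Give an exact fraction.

Against (2/11, 8/11, 1/11), each row's expected payoff is A: 29/11; B: -80/11.
Taking the (4/5, 1/5)-weighted average: (4/5)·(29/11) + (1/5)·(-80/11) = 36/55.

36/55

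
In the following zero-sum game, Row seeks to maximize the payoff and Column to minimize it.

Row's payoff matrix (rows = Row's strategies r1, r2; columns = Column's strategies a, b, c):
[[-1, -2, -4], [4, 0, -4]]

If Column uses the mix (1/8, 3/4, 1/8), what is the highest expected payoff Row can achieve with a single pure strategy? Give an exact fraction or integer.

0

r1: (-1)·(1/8) + (-2)·(3/4) + (-4)·(1/8) = -17/8.
r2: (4)·(1/8) + (0)·(3/4) + (-4)·(1/8) = 0.
The best pure response is r2 with expected payoff 0.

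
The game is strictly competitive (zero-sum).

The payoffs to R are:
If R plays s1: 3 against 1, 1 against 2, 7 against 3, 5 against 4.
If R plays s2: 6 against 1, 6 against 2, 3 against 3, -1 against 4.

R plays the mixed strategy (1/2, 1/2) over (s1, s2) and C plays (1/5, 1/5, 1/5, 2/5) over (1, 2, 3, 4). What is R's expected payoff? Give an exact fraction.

Against (1/5, 1/5, 1/5, 2/5), each row's expected payoff is s1: 21/5; s2: 13/5.
Taking the (1/2, 1/2)-weighted average: (1/2)·(21/5) + (1/2)·(13/5) = 17/5.

17/5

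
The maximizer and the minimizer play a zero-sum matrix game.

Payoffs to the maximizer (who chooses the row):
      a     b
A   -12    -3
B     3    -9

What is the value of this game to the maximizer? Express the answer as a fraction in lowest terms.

Row minima are -12 and -9, so the maximizer's maximin is -9; column maxima are 3 and -3, so the minimizer's minimax is -3. These differ, so the equilibrium is in mixed strategies.
Let the maximizer play A with probability p. The minimizer is indifferent when −12p + 3(1−p) = −3p − 9(1−p), giving p = 4/7.
Let the minimizer play a with probability q. The maximizer is indifferent when −12q − 3(1−q) = 3q − 9(1−q), giving q = 2/7.
The value is -12·(2/7) + (-3)·(5/7) = -39/7.

-39/7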